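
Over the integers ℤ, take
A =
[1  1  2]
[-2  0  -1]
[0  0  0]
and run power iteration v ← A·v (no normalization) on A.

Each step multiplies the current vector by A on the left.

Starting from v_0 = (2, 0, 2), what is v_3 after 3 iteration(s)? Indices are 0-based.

v_3 = (-12, 0, 0)

v_0 = (2, 0, 2).
v_1 = A·v_0 = (6, -6, 0).
v_2 = A·v_1 = (0, -12, 0).
v_3 = A·v_2 = (-12, 0, 0).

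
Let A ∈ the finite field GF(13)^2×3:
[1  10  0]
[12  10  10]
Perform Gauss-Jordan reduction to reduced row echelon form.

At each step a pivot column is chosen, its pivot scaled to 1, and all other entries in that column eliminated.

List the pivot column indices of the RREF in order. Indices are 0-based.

pivot columns: 0, 1

[1] R0 /= 1  ⇒  (1, 10, 0)
     R1 -= 12·R0  ⇒  (0, 7, 10)
[2] R1 /= 7  ⇒  (0, 1, 7)
     R0 -= 10·R1  ⇒  (1, 0, 8)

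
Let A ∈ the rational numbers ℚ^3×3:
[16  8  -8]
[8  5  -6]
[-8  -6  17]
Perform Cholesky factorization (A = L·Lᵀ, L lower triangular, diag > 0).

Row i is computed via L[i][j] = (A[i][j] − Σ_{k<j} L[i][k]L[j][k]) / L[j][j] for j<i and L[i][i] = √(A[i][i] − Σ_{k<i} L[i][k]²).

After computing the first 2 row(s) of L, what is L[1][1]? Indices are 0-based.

L[1][1] = 1

Step 1: L[0][0] = √(16) = 4.
  L[1][0] = (8) / L[0][0] = 2.
Step 2: L[1][1] = √(1) = 1.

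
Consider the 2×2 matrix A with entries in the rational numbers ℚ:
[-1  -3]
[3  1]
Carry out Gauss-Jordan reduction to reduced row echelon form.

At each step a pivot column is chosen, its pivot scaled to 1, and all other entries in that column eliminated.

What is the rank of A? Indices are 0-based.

rank = 2

[1] R0 /= -1  ⇒  (1, 3)
     R1 -= 3·R0  ⇒  (0, -8)
[2] R1 /= -8  ⇒  (0, 1)
     R0 -= 3·R1  ⇒  (1, 0)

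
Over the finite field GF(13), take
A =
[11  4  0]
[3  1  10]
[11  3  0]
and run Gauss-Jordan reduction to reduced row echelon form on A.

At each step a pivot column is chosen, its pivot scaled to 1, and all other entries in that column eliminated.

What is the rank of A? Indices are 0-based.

rank = 3

pivot(0,0)=11: scale R0 → (1, 11, 0)
  clear (1,0): R1 −= (3)R0 → (0, 7, 10)
  clear (2,0): R2 −= (11)R0 → (0, 12, 0)
pivot(1,1)=7: scale R1 → (0, 1, 7)
  clear (0,1): R0 −= (11)R1 → (1, 0, 1)
  clear (2,1): R2 −= (12)R1 → (0, 0, 7)
pivot(2,2)=7: scale R2 → (0, 0, 1)
  clear (0,2): R0 −= (1)R2 → (1, 0, 0)
  clear (1,2): R1 −= (7)R2 → (0, 1, 0)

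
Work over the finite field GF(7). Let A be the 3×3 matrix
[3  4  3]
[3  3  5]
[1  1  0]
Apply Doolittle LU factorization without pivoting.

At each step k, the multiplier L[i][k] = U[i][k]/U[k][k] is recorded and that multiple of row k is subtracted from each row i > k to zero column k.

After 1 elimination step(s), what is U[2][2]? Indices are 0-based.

k=0: U[0][0]=3
  eliminate (1,0): mult=1, new row 1: (0, 6, 2); set L[1][0]=1
  eliminate (2,0): mult=5, new row 2: (0, 2, 6); set L[2][0]=5

U[2][2] = 6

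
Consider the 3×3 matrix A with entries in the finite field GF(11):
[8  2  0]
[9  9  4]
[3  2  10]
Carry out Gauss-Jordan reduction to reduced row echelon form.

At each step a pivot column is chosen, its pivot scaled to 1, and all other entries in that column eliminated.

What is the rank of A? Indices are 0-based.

pivot(0,0)=8: scale R0 → (1, 3, 0)
  clear (1,0): R1 −= (9)R0 → (0, 4, 4)
  clear (2,0): R2 −= (3)R0 → (0, 4, 10)
pivot(1,1)=4: scale R1 → (0, 1, 1)
  clear (0,1): R0 −= (3)R1 → (1, 0, 8)
  clear (2,1): R2 −= (4)R1 → (0, 0, 6)
pivot(2,2)=6: scale R2 → (0, 0, 1)
  clear (0,2): R0 −= (8)R2 → (1, 0, 0)
  clear (1,2): R1 −= (1)R2 → (0, 1, 0)

rank = 3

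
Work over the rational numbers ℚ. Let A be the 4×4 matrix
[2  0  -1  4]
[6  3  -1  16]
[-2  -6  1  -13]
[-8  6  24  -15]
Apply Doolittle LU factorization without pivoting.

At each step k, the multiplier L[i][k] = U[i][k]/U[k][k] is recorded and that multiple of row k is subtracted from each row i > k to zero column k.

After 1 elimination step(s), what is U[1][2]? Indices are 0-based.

U[1][2] = 2

Step 1: pivot at (0,0) is 2.
  row1 ← row1 − (3)·row0  ⇒  L[1][0]=3, U row1=(0, 3, 2, 4)
  row2 ← row2 − (-1)·row0  ⇒  L[2][0]=-1, U row2=(0, -6, 0, -9)
  row3 ← row3 − (-4)·row0  ⇒  L[3][0]=-4, U row3=(0, 6, 20, 1)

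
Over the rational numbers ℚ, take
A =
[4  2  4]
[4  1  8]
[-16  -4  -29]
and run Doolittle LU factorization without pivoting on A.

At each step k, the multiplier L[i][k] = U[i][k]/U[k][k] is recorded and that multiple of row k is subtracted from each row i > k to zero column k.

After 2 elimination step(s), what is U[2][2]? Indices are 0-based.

U[2][2] = 3

[col 0] pivot 4
  R1 -= 1*R0 → (0, -1, 4)  (L[1][0] := 1)
  R2 -= -4*R0 → (0, 4, -13)  (L[2][0] := -4)
[col 1] pivot -1
  R2 -= -4*R1 → (0, 0, 3)  (L[2][1] := -4)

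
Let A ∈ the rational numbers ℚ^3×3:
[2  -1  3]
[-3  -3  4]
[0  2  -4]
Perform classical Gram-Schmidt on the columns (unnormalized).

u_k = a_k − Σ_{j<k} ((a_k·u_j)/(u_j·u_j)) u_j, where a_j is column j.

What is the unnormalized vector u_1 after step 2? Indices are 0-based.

Step 1: u_0 = a_0 = (2, -3, 0).
Step 2: u_1 = a_1 − (7/13)·u_0 = (-27/13, -18/13, 2).

u_1 = (-27/13, -18/13, 2)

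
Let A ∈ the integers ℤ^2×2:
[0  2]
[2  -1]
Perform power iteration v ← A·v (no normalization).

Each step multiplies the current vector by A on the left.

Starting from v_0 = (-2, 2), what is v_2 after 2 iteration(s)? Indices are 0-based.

v_0 = (-2, 2).
v_1 = A·v_0 = (4, -6).
v_2 = A·v_1 = (-12, 14).

v_2 = (-12, 14)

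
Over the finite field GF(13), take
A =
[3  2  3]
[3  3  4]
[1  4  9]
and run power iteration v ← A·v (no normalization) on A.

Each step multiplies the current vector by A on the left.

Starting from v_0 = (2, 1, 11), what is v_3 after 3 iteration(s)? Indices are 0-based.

v_3 = (0, 2, 3)

v_0 = (2, 1, 11).
v_1 = A·v_0 = (2, 1, 1).
v_2 = A·v_1 = (11, 0, 2).
v_3 = A·v_2 = (0, 2, 3).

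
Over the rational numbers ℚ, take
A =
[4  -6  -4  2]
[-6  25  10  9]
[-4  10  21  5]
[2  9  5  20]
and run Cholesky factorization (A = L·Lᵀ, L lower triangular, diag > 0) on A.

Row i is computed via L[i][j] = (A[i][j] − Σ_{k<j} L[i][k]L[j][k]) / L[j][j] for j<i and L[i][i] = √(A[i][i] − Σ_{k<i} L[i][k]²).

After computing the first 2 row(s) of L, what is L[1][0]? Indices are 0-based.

Step 1: L[0][0] = √(4) = 2.
  L[1][0] = (-6) / L[0][0] = -3.
Step 2: L[1][1] = √(16) = 4.

L[1][0] = -3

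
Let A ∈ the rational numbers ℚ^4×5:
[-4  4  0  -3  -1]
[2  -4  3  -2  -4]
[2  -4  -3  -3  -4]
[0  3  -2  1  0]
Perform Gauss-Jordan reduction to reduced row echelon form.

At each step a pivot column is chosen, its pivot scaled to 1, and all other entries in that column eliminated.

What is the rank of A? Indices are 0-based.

rank = 4

pivot(0,0)=-4: scale R0 → (1, -1, 0, 3/4, 1/4)
  clear (1,0): R1 −= (2)R0 → (0, -2, 3, -7/2, -9/2)
  clear (2,0): R2 −= (2)R0 → (0, -2, -3, -9/2, -9/2)
pivot(1,1)=-2: scale R1 → (0, 1, -3/2, 7/4, 9/4)
  clear (0,1): R0 −= (-1)R1 → (1, 0, -3/2, 5/2, 5/2)
  clear (2,1): R2 −= (-2)R1 → (0, 0, -6, -1, 0)
  clear (3,1): R3 −= (3)R1 → (0, 0, 5/2, -17/4, -27/4)
pivot(2,2)=-6: scale R2 → (0, 0, 1, 1/6, 0)
  clear (0,2): R0 −= (-3/2)R2 → (1, 0, 0, 11/4, 5/2)
  clear (1,2): R1 −= (-3/2)R2 → (0, 1, 0, 2, 9/4)
  clear (3,2): R3 −= (5/2)R2 → (0, 0, 0, -14/3, -27/4)
pivot(3,3)=-14/3: scale R3 → (0, 0, 0, 1, 81/56)
  clear (0,3): R0 −= (11/4)R3 → (1, 0, 0, 0, -331/224)
  clear (1,3): R1 −= (2)R3 → (0, 1, 0, 0, -9/14)
  clear (2,3): R2 −= (1/6)R3 → (0, 0, 1, 0, -27/112)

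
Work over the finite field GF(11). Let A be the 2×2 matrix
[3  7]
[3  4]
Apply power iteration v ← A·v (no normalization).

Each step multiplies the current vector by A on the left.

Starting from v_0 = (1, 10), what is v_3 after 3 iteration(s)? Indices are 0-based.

v_3 = (7, 0)

v_0 = (1, 10).
v_1 = A·v_0 = (7, 10).
v_2 = A·v_1 = (3, 6).
v_3 = A·v_2 = (7, 0).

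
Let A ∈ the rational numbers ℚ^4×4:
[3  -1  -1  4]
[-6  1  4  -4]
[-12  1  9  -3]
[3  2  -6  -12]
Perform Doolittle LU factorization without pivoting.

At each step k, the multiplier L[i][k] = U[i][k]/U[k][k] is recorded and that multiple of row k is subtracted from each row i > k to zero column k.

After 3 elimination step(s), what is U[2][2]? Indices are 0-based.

U[2][2] = -1

Step 1: pivot at (0,0) is 3.
  row1 ← row1 − (-2)·row0  ⇒  L[1][0]=-2, U row1=(0, -1, 2, 4)
  row2 ← row2 − (-4)·row0  ⇒  L[2][0]=-4, U row2=(0, -3, 5, 13)
  row3 ← row3 − (1)·row0  ⇒  L[3][0]=1, U row3=(0, 3, -5, -16)
Step 2: pivot at (1,1) is -1.
  row2 ← row2 − (3)·row1  ⇒  L[2][1]=3, U row2=(0, 0, -1, 1)
  row3 ← row3 − (-3)·row1  ⇒  L[3][1]=-3, U row3=(0, 0, 1, -4)
Step 3: pivot at (2,2) is -1.
  row3 ← row3 − (-1)·row2  ⇒  L[3][2]=-1, U row3=(0, 0, 0, -3)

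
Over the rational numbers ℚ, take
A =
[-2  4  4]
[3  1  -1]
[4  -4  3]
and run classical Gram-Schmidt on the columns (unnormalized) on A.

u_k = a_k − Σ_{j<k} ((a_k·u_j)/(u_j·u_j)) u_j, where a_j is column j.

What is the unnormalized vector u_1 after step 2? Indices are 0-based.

Step 1: u_0 = a_0 = (-2, 3, 4).
Step 2: u_1 = a_1 − (-21/29)·u_0 = (74/29, 92/29, -32/29).

u_1 = (74/29, 92/29, -32/29)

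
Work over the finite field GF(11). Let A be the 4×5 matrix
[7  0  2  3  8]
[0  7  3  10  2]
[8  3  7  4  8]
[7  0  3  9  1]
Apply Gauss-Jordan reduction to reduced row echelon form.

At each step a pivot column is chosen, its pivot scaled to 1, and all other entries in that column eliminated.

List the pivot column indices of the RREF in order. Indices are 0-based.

pivot columns: 0, 1, 2, 3

[1] R0 /= 7  ⇒  (1, 0, 5, 2, 9)
     R2 -= 8·R0  ⇒  (0, 3, 0, 10, 2)
     R3 -= 7·R0  ⇒  (0, 0, 1, 6, 4)
[2] R1 /= 7  ⇒  (0, 1, 2, 3, 5)
     R2 -= 3·R1  ⇒  (0, 0, 5, 1, 9)
[3] R2 /= 5  ⇒  (0, 0, 1, 9, 4)
     R0 -= 5·R2  ⇒  (1, 0, 0, 1, 0)
     R1 -= 2·R2  ⇒  (0, 1, 0, 7, 8)
     R3 -= 1·R2  ⇒  (0, 0, 0, 8, 0)
[4] R3 /= 8  ⇒  (0, 0, 0, 1, 0)
     R0 -= 1·R3  ⇒  (1, 0, 0, 0, 0)
     R1 -= 7·R3  ⇒  (0, 1, 0, 0, 8)
     R2 -= 9·R3  ⇒  (0, 0, 1, 0, 4)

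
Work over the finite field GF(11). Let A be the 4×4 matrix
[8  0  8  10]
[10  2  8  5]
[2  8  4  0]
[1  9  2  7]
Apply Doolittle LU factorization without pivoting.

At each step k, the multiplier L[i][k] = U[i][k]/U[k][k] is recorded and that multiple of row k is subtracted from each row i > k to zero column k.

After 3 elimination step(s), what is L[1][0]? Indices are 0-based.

[col 0] pivot 8
  R1 -= 4*R0 → (0, 2, 9, 9)  (L[1][0] := 4)
  R2 -= 3*R0 → (0, 8, 2, 3)  (L[2][0] := 3)
  R3 -= 7*R0 → (0, 9, 1, 3)  (L[3][0] := 7)
[col 1] pivot 2
  R2 -= 4*R1 → (0, 0, 10, 0)  (L[2][1] := 4)
  R3 -= 10*R1 → (0, 0, 10, 1)  (L[3][1] := 10)
[col 2] pivot 10
  R3 -= 1*R2 → (0, 0, 0, 1)  (L[3][2] := 1)

L[1][0] = 4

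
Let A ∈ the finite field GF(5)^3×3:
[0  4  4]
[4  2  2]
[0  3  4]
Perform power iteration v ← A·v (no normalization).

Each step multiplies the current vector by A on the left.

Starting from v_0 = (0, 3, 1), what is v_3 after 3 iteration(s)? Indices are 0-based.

v_0 = (0, 3, 1).
v_1 = A·v_0 = (1, 3, 3).
v_2 = A·v_1 = (4, 1, 1).
v_3 = A·v_2 = (3, 0, 2).

v_3 = (3, 0, 2)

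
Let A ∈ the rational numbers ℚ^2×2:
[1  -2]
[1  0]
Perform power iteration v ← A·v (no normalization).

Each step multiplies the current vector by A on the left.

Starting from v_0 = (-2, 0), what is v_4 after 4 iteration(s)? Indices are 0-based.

v_0 = (-2, 0).
v_1 = A·v_0 = (-2, -2).
v_2 = A·v_1 = (2, -2).
v_3 = A·v_2 = (6, 2).
v_4 = A·v_3 = (2, 6).

v_4 = (2, 6)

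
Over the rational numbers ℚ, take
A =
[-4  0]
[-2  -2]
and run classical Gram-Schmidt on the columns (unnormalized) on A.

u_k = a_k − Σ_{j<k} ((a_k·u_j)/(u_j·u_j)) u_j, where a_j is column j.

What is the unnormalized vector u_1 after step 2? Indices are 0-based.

u_1 = (4/5, -8/5)

Step 1: u_0 = a_0 = (-4, -2).
Step 2: u_1 = a_1 − (1/5)·u_0 = (4/5, -8/5).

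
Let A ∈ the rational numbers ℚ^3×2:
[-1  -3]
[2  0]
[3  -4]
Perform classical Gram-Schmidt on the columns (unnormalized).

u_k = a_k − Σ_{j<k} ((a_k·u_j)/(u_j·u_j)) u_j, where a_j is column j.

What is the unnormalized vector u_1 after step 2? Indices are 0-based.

Step 1: u_0 = a_0 = (-1, 2, 3).
Step 2: u_1 = a_1 − (-9/14)·u_0 = (-51/14, 9/7, -29/14).

u_1 = (-51/14, 9/7, -29/14)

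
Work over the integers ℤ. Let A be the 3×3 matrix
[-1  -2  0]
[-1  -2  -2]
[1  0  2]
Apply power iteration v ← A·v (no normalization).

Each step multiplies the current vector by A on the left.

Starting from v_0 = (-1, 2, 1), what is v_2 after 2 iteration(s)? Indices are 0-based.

v_0 = (-1, 2, 1).
v_1 = A·v_0 = (-3, -5, 1).
v_2 = A·v_1 = (13, 11, -1).

v_2 = (13, 11, -1)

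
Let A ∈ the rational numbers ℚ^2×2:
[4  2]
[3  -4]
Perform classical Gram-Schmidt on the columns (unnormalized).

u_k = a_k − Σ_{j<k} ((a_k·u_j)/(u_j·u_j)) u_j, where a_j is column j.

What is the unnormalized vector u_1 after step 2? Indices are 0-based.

u_1 = (66/25, -88/25)

Step 1: u_0 = a_0 = (4, 3).
Step 2: u_1 = a_1 − (-4/25)·u_0 = (66/25, -88/25).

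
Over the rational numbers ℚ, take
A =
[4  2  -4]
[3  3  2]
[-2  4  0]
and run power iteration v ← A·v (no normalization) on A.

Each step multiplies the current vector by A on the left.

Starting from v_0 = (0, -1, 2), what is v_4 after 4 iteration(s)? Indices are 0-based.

v_0 = (0, -1, 2).
v_1 = A·v_0 = (-10, 1, -4).
v_2 = A·v_1 = (-22, -35, 24).
v_3 = A·v_2 = (-254, -123, -96).
v_4 = A·v_3 = (-878, -1323, 16).

v_4 = (-878, -1323, 16)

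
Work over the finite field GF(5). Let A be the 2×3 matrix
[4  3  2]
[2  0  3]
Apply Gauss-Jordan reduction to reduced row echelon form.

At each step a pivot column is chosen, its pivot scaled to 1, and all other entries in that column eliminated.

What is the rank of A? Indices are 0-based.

[1] R0 /= 4  ⇒  (1, 2, 3)
     R1 -= 2·R0  ⇒  (0, 1, 2)
[2] R1 /= 1  ⇒  (0, 1, 2)
     R0 -= 2·R1  ⇒  (1, 0, 4)

rank = 2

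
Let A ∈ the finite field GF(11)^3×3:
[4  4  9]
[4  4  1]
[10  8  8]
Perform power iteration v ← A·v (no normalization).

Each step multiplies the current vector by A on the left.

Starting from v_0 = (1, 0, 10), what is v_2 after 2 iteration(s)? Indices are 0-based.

v_0 = (1, 0, 10).
v_1 = A·v_0 = (6, 3, 2).
v_2 = A·v_1 = (10, 5, 1).

v_2 = (10, 5, 1)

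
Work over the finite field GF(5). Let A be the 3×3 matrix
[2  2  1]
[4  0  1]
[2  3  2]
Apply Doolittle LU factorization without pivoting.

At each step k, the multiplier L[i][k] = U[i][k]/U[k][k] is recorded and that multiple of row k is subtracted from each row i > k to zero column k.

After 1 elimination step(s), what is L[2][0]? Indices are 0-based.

[col 0] pivot 2
  R1 -= 2*R0 → (0, 1, 4)  (L[1][0] := 2)
  R2 -= 1*R0 → (0, 1, 1)  (L[2][0] := 1)

L[2][0] = 1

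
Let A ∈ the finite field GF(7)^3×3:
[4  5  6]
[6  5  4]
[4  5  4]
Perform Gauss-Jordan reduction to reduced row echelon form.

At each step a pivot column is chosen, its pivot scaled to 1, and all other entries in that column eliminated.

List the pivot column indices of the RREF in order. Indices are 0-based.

[1] R0 /= 4  ⇒  (1, 3, 5)
     R1 -= 6·R0  ⇒  (0, 1, 2)
     R2 -= 4·R0  ⇒  (0, 0, 5)
[2] R1 /= 1  ⇒  (0, 1, 2)
     R0 -= 3·R1  ⇒  (1, 0, 6)
[3] R2 /= 5  ⇒  (0, 0, 1)
     R0 -= 6·R2  ⇒  (1, 0, 0)
     R1 -= 2·R2  ⇒  (0, 1, 0)

pivot columns: 0, 1, 2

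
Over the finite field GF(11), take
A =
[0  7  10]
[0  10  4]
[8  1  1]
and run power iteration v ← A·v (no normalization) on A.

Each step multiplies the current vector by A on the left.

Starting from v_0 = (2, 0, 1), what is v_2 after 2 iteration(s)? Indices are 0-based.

v_2 = (0, 9, 2)

v_0 = (2, 0, 1).
v_1 = A·v_0 = (10, 4, 6).
v_2 = A·v_1 = (0, 9, 2).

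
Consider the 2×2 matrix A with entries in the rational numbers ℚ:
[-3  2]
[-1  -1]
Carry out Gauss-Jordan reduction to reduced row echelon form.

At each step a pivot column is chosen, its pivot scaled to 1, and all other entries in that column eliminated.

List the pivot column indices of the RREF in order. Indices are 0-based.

[1] R0 /= -3  ⇒  (1, -2/3)
     R1 -= -1·R0  ⇒  (0, -5/3)
[2] R1 /= -5/3  ⇒  (0, 1)
     R0 -= -2/3·R1  ⇒  (1, 0)

pivot columns: 0, 1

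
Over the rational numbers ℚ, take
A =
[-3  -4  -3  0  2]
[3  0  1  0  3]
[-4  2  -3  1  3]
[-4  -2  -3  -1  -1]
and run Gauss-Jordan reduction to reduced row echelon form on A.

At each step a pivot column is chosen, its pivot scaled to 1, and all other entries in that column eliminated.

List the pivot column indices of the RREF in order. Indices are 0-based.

step 1: normalize row 0 (÷-3) = (1, 4/3, 1, 0, -2/3)
  row 1: subtract 3×row0 = (0, -4, -2, 0, 5)
  row 2: subtract -4×row0 = (0, 22/3, 1, 1, 1/3)
  row 3: subtract -4×row0 = (0, 10/3, 1, -1, -11/3)
step 2: normalize row 1 (÷-4) = (0, 1, 1/2, 0, -5/4)
  row 0: subtract 4/3×row1 = (1, 0, 1/3, 0, 1)
  row 2: subtract 22/3×row1 = (0, 0, -8/3, 1, 19/2)
  row 3: subtract 10/3×row1 = (0, 0, -2/3, -1, 1/2)
step 3: normalize row 2 (÷-8/3) = (0, 0, 1, -3/8, -57/16)
  row 0: subtract 1/3×row2 = (1, 0, 0, 1/8, 35/16)
  row 1: subtract 1/2×row2 = (0, 1, 0, 3/16, 17/32)
  row 3: subtract -2/3×row2 = (0, 0, 0, -5/4, -15/8)
step 4: normalize row 3 (÷-5/4) = (0, 0, 0, 1, 3/2)
  row 0: subtract 1/8×row3 = (1, 0, 0, 0, 2)
  row 1: subtract 3/16×row3 = (0, 1, 0, 0, 1/4)
  row 2: subtract -3/8×row3 = (0, 0, 1, 0, -3)

pivot columns: 0, 1, 2, 3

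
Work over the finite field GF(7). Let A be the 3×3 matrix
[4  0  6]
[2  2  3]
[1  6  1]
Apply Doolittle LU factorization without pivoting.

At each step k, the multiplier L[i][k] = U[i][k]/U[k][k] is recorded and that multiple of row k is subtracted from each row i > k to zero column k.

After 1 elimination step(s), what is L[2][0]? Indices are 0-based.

L[2][0] = 2

k=0: U[0][0]=4
  eliminate (1,0): mult=4, new row 1: (0, 2, 0); set L[1][0]=4
  eliminate (2,0): mult=2, new row 2: (0, 6, 3); set L[2][0]=2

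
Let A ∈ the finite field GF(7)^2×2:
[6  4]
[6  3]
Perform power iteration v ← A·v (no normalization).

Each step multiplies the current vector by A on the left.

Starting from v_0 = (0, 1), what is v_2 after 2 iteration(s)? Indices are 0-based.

v_0 = (0, 1).
v_1 = A·v_0 = (4, 3).
v_2 = A·v_1 = (1, 5).

v_2 = (1, 5)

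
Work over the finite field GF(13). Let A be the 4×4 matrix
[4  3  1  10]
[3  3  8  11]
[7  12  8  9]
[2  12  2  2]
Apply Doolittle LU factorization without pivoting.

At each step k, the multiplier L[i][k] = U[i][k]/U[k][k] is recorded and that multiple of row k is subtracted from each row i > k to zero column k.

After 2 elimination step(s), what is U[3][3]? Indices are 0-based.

U[3][3] = 0

Step 1: pivot at (0,0) is 4.
  row1 ← row1 − (4)·row0  ⇒  L[1][0]=4, U row1=(0, 4, 4, 10)
  row2 ← row2 − (5)·row0  ⇒  L[2][0]=5, U row2=(0, 10, 3, 11)
  row3 ← row3 − (7)·row0  ⇒  L[3][0]=7, U row3=(0, 4, 8, 10)
Step 2: pivot at (1,1) is 4.
  row2 ← row2 − (9)·row1  ⇒  L[2][1]=9, U row2=(0, 0, 6, 12)
  row3 ← row3 − (1)·row1  ⇒  L[3][1]=1, U row3=(0, 0, 4, 0)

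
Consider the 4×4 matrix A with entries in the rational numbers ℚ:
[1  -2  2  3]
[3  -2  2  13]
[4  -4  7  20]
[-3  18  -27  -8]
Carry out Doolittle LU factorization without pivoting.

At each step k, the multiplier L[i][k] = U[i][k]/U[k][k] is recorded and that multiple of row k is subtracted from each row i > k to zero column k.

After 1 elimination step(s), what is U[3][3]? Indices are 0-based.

U[3][3] = 1

k=0: U[0][0]=1
  eliminate (1,0): mult=3, new row 1: (0, 4, -4, 4); set L[1][0]=3
  eliminate (2,0): mult=4, new row 2: (0, 4, -1, 8); set L[2][0]=4
  eliminate (3,0): mult=-3, new row 3: (0, 12, -21, 1); set L[3][0]=-3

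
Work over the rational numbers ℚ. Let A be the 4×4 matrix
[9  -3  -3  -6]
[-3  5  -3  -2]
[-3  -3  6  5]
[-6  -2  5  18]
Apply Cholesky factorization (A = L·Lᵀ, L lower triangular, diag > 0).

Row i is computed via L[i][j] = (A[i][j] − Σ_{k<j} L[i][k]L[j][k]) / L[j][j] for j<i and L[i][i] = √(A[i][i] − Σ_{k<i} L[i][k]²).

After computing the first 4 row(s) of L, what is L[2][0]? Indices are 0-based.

L[2][0] = -1

Step 1: L[0][0] = √(9) = 3.
  L[1][0] = (-3) / L[0][0] = -1.
Step 2: L[1][1] = √(4) = 2.
  L[2][0] = (-3) / L[0][0] = -1.
  L[2][1] = (-4) / L[1][1] = -2.
Step 3: L[2][2] = √(1) = 1.
  L[3][0] = (-6) / L[0][0] = -2.
  L[3][1] = (-4) / L[1][1] = -2.
  L[3][2] = (-1) / L[2][2] = -1.
Step 4: L[3][3] = √(9) = 3.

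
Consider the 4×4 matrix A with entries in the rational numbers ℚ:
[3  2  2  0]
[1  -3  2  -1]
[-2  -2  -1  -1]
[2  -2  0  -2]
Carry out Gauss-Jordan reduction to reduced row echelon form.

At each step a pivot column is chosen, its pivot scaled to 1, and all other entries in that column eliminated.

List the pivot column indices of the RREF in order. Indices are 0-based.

[1] R0 /= 3  ⇒  (1, 2/3, 2/3, 0)
     R1 -= 1·R0  ⇒  (0, -11/3, 4/3, -1)
     R2 -= -2·R0  ⇒  (0, -2/3, 1/3, -1)
     R3 -= 2·R0  ⇒  (0, -10/3, -4/3, -2)
[2] R1 /= -11/3  ⇒  (0, 1, -4/11, 3/11)
     R0 -= 2/3·R1  ⇒  (1, 0, 10/11, -2/11)
     R2 -= -2/3·R1  ⇒  (0, 0, 1/11, -9/11)
     R3 -= -10/3·R1  ⇒  (0, 0, -28/11, -12/11)
[3] R2 /= 1/11  ⇒  (0, 0, 1, -9)
     R0 -= 10/11·R2  ⇒  (1, 0, 0, 8)
     R1 -= -4/11·R2  ⇒  (0, 1, 0, -3)
     R3 -= -28/11·R2  ⇒  (0, 0, 0, -24)
[4] R3 /= -24  ⇒  (0, 0, 0, 1)
     R0 -= 8·R3  ⇒  (1, 0, 0, 0)
     R1 -= -3·R3  ⇒  (0, 1, 0, 0)
     R2 -= -9·R3  ⇒  (0, 0, 1, 0)

pivot columns: 0, 1, 2, 3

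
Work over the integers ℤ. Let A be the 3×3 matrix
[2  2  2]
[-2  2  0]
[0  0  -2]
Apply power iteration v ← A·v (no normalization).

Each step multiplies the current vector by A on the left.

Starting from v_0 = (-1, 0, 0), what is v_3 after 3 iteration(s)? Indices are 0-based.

v_3 = (16, 16, 0)

v_0 = (-1, 0, 0).
v_1 = A·v_0 = (-2, 2, 0).
v_2 = A·v_1 = (0, 8, 0).
v_3 = A·v_2 = (16, 16, 0).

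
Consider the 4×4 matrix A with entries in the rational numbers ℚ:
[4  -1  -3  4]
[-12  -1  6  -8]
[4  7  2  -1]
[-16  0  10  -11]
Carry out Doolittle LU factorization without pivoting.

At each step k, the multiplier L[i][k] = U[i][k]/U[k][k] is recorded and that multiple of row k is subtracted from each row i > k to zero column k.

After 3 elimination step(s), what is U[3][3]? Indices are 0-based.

k=0: U[0][0]=4
  eliminate (1,0): mult=-3, new row 1: (0, -4, -3, 4); set L[1][0]=-3
  eliminate (2,0): mult=1, new row 2: (0, 8, 5, -5); set L[2][0]=1
  eliminate (3,0): mult=-4, new row 3: (0, -4, -2, 5); set L[3][0]=-4
k=1: U[1][1]=-4
  eliminate (2,1): mult=-2, new row 2: (0, 0, -1, 3); set L[2][1]=-2
  eliminate (3,1): mult=1, new row 3: (0, 0, 1, 1); set L[3][1]=1
k=2: U[2][2]=-1
  eliminate (3,2): mult=-1, new row 3: (0, 0, 0, 4); set L[3][2]=-1

U[3][3] = 4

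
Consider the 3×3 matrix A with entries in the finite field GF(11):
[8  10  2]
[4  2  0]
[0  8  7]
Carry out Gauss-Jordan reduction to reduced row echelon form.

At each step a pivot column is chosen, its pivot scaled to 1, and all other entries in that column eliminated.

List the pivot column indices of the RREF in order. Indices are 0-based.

pivot columns: 0, 1, 2

step 1: normalize row 0 (÷8) = (1, 4, 3)
  row 1: subtract 4×row0 = (0, 8, 10)
step 2: normalize row 1 (÷8) = (0, 1, 4)
  row 0: subtract 4×row1 = (1, 0, 9)
  row 2: subtract 8×row1 = (0, 0, 8)
step 3: normalize row 2 (÷8) = (0, 0, 1)
  row 0: subtract 9×row2 = (1, 0, 0)
  row 1: subtract 4×row2 = (0, 1, 0)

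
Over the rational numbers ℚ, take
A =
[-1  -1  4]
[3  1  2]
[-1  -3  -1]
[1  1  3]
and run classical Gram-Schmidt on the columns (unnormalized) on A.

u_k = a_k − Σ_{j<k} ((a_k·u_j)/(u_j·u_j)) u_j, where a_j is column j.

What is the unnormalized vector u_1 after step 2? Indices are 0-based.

u_1 = (-1/3, -1, -7/3, 1/3)

Step 1: u_0 = a_0 = (-1, 3, -1, 1).
Step 2: u_1 = a_1 − (2/3)·u_0 = (-1/3, -1, -7/3, 1/3).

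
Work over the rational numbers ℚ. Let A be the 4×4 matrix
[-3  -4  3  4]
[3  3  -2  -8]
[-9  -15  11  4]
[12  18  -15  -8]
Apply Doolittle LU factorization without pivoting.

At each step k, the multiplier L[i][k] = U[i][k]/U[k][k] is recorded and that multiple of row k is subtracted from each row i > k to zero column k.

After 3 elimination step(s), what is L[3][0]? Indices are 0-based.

L[3][0] = -4

[col 0] pivot -3
  R1 -= -1*R0 → (0, -1, 1, -4)  (L[1][0] := -1)
  R2 -= 3*R0 → (0, -3, 2, -8)  (L[2][0] := 3)
  R3 -= -4*R0 → (0, 2, -3, 8)  (L[3][0] := -4)
[col 1] pivot -1
  R2 -= 3*R1 → (0, 0, -1, 4)  (L[2][1] := 3)
  R3 -= -2*R1 → (0, 0, -1, 0)  (L[3][1] := -2)
[col 2] pivot -1
  R3 -= 1*R2 → (0, 0, 0, -4)  (L[3][2] := 1)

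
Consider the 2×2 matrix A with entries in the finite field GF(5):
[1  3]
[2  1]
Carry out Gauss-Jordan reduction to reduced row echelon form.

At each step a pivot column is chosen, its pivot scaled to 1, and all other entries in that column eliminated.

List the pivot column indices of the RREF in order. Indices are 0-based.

pivot columns: 0

pivot(0,0)=1: scale R0 → (1, 3)
  clear (1,0): R1 −= (2)R0 → (0, 0)
col 1: no nonzero at/below row 1; advance.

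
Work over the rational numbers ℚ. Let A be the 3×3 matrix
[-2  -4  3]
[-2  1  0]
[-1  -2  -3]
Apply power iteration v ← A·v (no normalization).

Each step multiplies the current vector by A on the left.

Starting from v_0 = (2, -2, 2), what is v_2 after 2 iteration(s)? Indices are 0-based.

v_0 = (2, -2, 2).
v_1 = A·v_0 = (10, -6, -4).
v_2 = A·v_1 = (-8, -26, 14).

v_2 = (-8, -26, 14)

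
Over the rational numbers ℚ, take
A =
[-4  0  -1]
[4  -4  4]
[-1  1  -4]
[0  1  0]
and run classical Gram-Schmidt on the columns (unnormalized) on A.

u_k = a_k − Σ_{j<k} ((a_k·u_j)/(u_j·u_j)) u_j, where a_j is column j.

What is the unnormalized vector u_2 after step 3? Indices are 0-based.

u_2 = (63/305, -156/305, -876/305, 252/305)

Step 1: u_0 = a_0 = (-4, 4, -1, 0).
Step 2: u_1 = a_1 − (-17/33)·u_0 = (-68/33, -64/33, 16/33, 1).
Step 3: u_2 = a_2 − (8/11)·u_0 − (-252/305)·u_1 = (63/305, -156/305, -876/305, 252/305).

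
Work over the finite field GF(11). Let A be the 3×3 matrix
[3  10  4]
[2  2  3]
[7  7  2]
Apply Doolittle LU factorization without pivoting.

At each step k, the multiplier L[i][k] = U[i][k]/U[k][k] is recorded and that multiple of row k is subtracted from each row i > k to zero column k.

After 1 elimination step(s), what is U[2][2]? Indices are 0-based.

k=0: U[0][0]=3
  eliminate (1,0): mult=8, new row 1: (0, 10, 4); set L[1][0]=8
  eliminate (2,0): mult=6, new row 2: (0, 2, 0); set L[2][0]=6

U[2][2] = 0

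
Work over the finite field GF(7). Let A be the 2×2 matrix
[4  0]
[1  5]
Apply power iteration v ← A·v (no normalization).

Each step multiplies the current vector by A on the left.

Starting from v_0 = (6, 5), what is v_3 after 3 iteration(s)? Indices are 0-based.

v_3 = (6, 4)

v_0 = (6, 5).
v_1 = A·v_0 = (3, 3).
v_2 = A·v_1 = (5, 4).
v_3 = A·v_2 = (6, 4).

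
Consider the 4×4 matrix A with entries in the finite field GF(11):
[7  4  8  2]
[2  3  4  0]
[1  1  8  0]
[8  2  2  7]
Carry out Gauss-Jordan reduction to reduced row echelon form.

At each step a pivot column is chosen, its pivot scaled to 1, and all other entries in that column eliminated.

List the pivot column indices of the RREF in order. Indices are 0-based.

pivot columns: 0, 1, 2, 3

pivot(0,0)=7: scale R0 → (1, 10, 9, 5)
  clear (1,0): R1 −= (2)R0 → (0, 5, 8, 1)
  clear (2,0): R2 −= (1)R0 → (0, 2, 10, 6)
  clear (3,0): R3 −= (8)R0 → (0, 10, 7, 0)
pivot(1,1)=5: scale R1 → (0, 1, 6, 9)
  clear (0,1): R0 −= (10)R1 → (1, 0, 4, 3)
  clear (2,1): R2 −= (2)R1 → (0, 0, 9, 10)
  clear (3,1): R3 −= (10)R1 → (0, 0, 2, 9)
pivot(2,2)=9: scale R2 → (0, 0, 1, 6)
  clear (0,2): R0 −= (4)R2 → (1, 0, 0, 1)
  clear (1,2): R1 −= (6)R2 → (0, 1, 0, 6)
  clear (3,2): R3 −= (2)R2 → (0, 0, 0, 8)
pivot(3,3)=8: scale R3 → (0, 0, 0, 1)
  clear (0,3): R0 −= (1)R3 → (1, 0, 0, 0)
  clear (1,3): R1 −= (6)R3 → (0, 1, 0, 0)
  clear (2,3): R2 −= (6)R3 → (0, 0, 1, 0)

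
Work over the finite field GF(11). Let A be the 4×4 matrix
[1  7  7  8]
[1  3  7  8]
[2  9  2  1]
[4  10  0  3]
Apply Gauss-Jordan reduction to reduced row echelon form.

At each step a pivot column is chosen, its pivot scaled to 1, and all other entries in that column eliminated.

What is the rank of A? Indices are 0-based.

rank = 4

pivot(0,0)=1: scale R0 → (1, 7, 7, 8)
  clear (1,0): R1 −= (1)R0 → (0, 7, 0, 0)
  clear (2,0): R2 −= (2)R0 → (0, 6, 10, 7)
  clear (3,0): R3 −= (4)R0 → (0, 4, 5, 4)
pivot(1,1)=7: scale R1 → (0, 1, 0, 0)
  clear (0,1): R0 −= (7)R1 → (1, 0, 7, 8)
  clear (2,1): R2 −= (6)R1 → (0, 0, 10, 7)
  clear (3,1): R3 −= (4)R1 → (0, 0, 5, 4)
pivot(2,2)=10: scale R2 → (0, 0, 1, 4)
  clear (0,2): R0 −= (7)R2 → (1, 0, 0, 2)
  clear (3,2): R3 −= (5)R2 → (0, 0, 0, 6)
pivot(3,3)=6: scale R3 → (0, 0, 0, 1)
  clear (0,3): R0 −= (2)R3 → (1, 0, 0, 0)
  clear (2,3): R2 −= (4)R3 → (0, 0, 1, 0)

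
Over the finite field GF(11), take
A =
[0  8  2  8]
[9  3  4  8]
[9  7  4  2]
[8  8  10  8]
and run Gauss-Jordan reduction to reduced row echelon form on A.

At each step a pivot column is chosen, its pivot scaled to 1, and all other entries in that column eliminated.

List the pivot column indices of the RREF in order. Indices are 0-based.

pivot columns: 0, 1, 2, 3

pivot(0,0): swap R0↔R1
pivot(0,0)=9: scale R0 → (1, 4, 9, 7)
  clear (2,0): R2 −= (9)R0 → (0, 4, 0, 5)
  clear (3,0): R3 −= (8)R0 → (0, 9, 4, 7)
pivot(1,1)=8: scale R1 → (0, 1, 3, 1)
  clear (0,1): R0 −= (4)R1 → (1, 0, 8, 3)
  clear (2,1): R2 −= (4)R1 → (0, 0, 10, 1)
  clear (3,1): R3 −= (9)R1 → (0, 0, 10, 9)
pivot(2,2)=10: scale R2 → (0, 0, 1, 10)
  clear (0,2): R0 −= (8)R2 → (1, 0, 0, 0)
  clear (1,2): R1 −= (3)R2 → (0, 1, 0, 4)
  clear (3,2): R3 −= (10)R2 → (0, 0, 0, 8)
pivot(3,3)=8: scale R3 → (0, 0, 0, 1)
  clear (1,3): R1 −= (4)R3 → (0, 1, 0, 0)
  clear (2,3): R2 −= (10)R3 → (0, 0, 1, 0)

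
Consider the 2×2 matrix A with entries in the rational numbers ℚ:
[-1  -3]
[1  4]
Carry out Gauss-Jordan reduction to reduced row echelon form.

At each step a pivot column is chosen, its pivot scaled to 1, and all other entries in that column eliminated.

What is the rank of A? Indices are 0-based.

rank = 2

step 1: normalize row 0 (÷-1) = (1, 3)
  row 1: subtract 1×row0 = (0, 1)
step 2: normalize row 1 (÷1) = (0, 1)
  row 0: subtract 3×row1 = (1, 0)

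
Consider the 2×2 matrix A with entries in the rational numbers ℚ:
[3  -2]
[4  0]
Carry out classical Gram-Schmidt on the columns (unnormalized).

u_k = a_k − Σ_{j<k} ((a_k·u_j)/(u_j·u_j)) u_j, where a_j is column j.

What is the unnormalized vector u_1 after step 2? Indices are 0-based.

u_1 = (-32/25, 24/25)

Step 1: u_0 = a_0 = (3, 4).
Step 2: u_1 = a_1 − (-6/25)·u_0 = (-32/25, 24/25).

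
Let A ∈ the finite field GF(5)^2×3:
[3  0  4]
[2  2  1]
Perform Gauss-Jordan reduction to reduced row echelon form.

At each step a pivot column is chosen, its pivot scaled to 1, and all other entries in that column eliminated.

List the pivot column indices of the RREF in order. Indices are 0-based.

step 1: normalize row 0 (÷3) = (1, 0, 3)
  row 1: subtract 2×row0 = (0, 2, 0)
step 2: normalize row 1 (÷2) = (0, 1, 0)

pivot columns: 0, 1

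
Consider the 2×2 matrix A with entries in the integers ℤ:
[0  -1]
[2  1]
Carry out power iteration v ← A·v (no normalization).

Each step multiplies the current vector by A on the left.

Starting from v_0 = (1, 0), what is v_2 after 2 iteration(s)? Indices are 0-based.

v_2 = (-2, 2)

v_0 = (1, 0).
v_1 = A·v_0 = (0, 2).
v_2 = A·v_1 = (-2, 2).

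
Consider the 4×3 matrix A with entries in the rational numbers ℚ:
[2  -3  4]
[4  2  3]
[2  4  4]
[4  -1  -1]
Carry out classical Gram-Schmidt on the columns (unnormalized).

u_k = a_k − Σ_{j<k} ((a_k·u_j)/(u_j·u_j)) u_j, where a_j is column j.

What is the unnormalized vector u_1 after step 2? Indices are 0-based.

Step 1: u_0 = a_0 = (2, 4, 2, 4).
Step 2: u_1 = a_1 − (3/20)·u_0 = (-33/10, 7/5, 37/10, -8/5).

u_1 = (-33/10, 7/5, 37/10, -8/5)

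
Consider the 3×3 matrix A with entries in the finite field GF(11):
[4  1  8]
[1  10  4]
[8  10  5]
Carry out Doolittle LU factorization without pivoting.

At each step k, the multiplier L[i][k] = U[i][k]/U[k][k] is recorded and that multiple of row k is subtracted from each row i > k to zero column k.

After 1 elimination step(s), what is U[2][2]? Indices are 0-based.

U[2][2] = 0

k=0: U[0][0]=4
  eliminate (1,0): mult=3, new row 1: (0, 7, 2); set L[1][0]=3
  eliminate (2,0): mult=2, new row 2: (0, 8, 0); set L[2][0]=2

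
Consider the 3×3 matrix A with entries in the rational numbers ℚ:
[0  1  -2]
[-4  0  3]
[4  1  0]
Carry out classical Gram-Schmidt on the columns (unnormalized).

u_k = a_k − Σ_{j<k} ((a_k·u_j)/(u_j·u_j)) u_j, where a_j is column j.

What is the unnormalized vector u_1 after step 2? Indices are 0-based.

Step 1: u_0 = a_0 = (0, -4, 4).
Step 2: u_1 = a_1 − (1/8)·u_0 = (1, 1/2, 1/2).

u_1 = (1, 1/2, 1/2)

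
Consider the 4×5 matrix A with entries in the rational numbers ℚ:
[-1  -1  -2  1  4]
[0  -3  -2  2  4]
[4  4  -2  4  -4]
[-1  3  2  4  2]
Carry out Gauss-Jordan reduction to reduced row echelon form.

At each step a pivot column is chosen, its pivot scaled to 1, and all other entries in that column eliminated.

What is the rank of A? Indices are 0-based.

[1] R0 /= -1  ⇒  (1, 1, 2, -1, -4)
     R2 -= 4·R0  ⇒  (0, 0, -10, 8, 12)
     R3 -= -1·R0  ⇒  (0, 4, 4, 3, -2)
[2] R1 /= -3  ⇒  (0, 1, 2/3, -2/3, -4/3)
     R0 -= 1·R1  ⇒  (1, 0, 4/3, -1/3, -8/3)
     R3 -= 4·R1  ⇒  (0, 0, 4/3, 17/3, 10/3)
[3] R2 /= -10  ⇒  (0, 0, 1, -4/5, -6/5)
     R0 -= 4/3·R2  ⇒  (1, 0, 0, 11/15, -16/15)
     R1 -= 2/3·R2  ⇒  (0, 1, 0, -2/15, -8/15)
     R3 -= 4/3·R2  ⇒  (0, 0, 0, 101/15, 74/15)
[4] R3 /= 101/15  ⇒  (0, 0, 0, 1, 74/101)
     R0 -= 11/15·R3  ⇒  (1, 0, 0, 0, -162/101)
     R1 -= -2/15·R3  ⇒  (0, 1, 0, 0, -44/101)
     R2 -= -4/5·R3  ⇒  (0, 0, 1, 0, -62/101)

rank = 4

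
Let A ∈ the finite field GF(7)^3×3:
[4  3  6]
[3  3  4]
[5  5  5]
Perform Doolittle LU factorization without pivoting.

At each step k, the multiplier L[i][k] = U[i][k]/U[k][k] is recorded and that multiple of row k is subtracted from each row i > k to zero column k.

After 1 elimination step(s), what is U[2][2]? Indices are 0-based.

[col 0] pivot 4
  R1 -= 6*R0 → (0, 6, 3)  (L[1][0] := 6)
  R2 -= 3*R0 → (0, 3, 1)  (L[2][0] := 3)

U[2][2] = 1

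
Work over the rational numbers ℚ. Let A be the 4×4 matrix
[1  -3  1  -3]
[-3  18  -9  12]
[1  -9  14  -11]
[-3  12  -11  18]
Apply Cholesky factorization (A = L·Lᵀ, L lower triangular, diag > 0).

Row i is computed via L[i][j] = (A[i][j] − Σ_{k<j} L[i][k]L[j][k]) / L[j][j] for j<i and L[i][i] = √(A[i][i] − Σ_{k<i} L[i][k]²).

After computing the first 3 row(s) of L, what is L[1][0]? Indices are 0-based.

L[1][0] = -3

Step 1: L[0][0] = √(1) = 1.
  L[1][0] = (-3) / L[0][0] = -3.
Step 2: L[1][1] = √(9) = 3.
  L[2][0] = (1) / L[0][0] = 1.
  L[2][1] = (-6) / L[1][1] = -2.
Step 3: L[2][2] = √(9) = 3.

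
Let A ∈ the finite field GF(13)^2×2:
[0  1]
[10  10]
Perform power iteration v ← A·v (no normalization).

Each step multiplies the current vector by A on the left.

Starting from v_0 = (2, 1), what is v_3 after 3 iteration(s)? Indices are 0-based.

v_3 = (11, 7)

v_0 = (2, 1).
v_1 = A·v_0 = (1, 4).
v_2 = A·v_1 = (4, 11).
v_3 = A·v_2 = (11, 7).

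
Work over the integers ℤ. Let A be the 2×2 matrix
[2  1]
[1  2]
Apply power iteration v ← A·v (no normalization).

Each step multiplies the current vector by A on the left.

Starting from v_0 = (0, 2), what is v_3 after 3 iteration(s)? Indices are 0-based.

v_0 = (0, 2).
v_1 = A·v_0 = (2, 4).
v_2 = A·v_1 = (8, 10).
v_3 = A·v_2 = (26, 28).

v_3 = (26, 28)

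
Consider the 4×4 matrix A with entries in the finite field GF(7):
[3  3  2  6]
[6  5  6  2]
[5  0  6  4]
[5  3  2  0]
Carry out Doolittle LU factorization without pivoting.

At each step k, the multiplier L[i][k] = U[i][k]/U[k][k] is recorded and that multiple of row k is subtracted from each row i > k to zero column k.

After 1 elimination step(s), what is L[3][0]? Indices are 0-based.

L[3][0] = 4

k=0: U[0][0]=3
  eliminate (1,0): mult=2, new row 1: (0, 6, 2, 4); set L[1][0]=2
  eliminate (2,0): mult=4, new row 2: (0, 2, 5, 1); set L[2][0]=4
  eliminate (3,0): mult=4, new row 3: (0, 5, 1, 4); set L[3][0]=4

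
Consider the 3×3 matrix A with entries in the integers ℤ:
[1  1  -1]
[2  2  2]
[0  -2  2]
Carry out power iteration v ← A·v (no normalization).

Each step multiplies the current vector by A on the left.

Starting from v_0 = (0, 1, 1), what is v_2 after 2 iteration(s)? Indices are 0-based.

v_2 = (4, 8, -8)

v_0 = (0, 1, 1).
v_1 = A·v_0 = (0, 4, 0).
v_2 = A·v_1 = (4, 8, -8).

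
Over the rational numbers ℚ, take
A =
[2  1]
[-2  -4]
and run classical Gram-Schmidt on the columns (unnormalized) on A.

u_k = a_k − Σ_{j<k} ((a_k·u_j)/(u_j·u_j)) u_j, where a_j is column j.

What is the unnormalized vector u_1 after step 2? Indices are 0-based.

u_1 = (-3/2, -3/2)

Step 1: u_0 = a_0 = (2, -2).
Step 2: u_1 = a_1 − (5/4)·u_0 = (-3/2, -3/2).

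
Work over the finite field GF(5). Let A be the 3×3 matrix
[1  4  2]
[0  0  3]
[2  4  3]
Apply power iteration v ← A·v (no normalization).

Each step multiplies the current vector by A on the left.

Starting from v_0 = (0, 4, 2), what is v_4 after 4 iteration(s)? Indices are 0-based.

v_0 = (0, 4, 2).
v_1 = A·v_0 = (0, 1, 2).
v_2 = A·v_1 = (3, 1, 0).
v_3 = A·v_2 = (2, 0, 0).
v_4 = A·v_3 = (2, 0, 4).

v_4 = (2, 0, 4)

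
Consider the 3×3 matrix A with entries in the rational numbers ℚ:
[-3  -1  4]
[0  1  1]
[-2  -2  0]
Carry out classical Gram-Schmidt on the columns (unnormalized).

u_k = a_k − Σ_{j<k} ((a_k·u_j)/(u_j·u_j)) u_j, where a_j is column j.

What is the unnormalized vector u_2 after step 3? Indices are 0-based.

u_2 = (8/29, -16/29, -12/29)

Step 1: u_0 = a_0 = (-3, 0, -2).
Step 2: u_1 = a_1 − (7/13)·u_0 = (8/13, 1, -12/13).
Step 3: u_2 = a_2 − (-12/13)·u_0 − (45/29)·u_1 = (8/29, -16/29, -12/29).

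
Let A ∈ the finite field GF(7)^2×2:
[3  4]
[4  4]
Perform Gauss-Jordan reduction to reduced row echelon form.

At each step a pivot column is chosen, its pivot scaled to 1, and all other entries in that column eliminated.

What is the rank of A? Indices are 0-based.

rank = 2

pivot(0,0)=3: scale R0 → (1, 6)
  clear (1,0): R1 −= (4)R0 → (0, 1)
pivot(1,1)=1: scale R1 → (0, 1)
  clear (0,1): R0 −= (6)R1 → (1, 0)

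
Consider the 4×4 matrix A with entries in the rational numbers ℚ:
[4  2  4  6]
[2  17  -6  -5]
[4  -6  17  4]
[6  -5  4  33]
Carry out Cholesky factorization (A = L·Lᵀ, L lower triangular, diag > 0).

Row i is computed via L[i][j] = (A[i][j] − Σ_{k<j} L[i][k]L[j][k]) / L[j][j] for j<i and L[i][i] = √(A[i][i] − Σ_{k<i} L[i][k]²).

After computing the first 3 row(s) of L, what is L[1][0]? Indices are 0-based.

Step 1: L[0][0] = √(4) = 2.
  L[1][0] = (2) / L[0][0] = 1.
Step 2: L[1][1] = √(16) = 4.
  L[2][0] = (4) / L[0][0] = 2.
  L[2][1] = (-8) / L[1][1] = -2.
Step 3: L[2][2] = √(9) = 3.

L[1][0] = 1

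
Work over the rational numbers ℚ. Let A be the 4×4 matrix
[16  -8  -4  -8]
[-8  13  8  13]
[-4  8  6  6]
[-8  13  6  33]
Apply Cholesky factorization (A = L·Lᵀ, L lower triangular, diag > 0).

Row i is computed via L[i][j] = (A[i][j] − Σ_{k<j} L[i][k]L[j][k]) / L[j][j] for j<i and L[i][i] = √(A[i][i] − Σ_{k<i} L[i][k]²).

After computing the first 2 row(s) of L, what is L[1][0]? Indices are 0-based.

Step 1: L[0][0] = √(16) = 4.
  L[1][0] = (-8) / L[0][0] = -2.
Step 2: L[1][1] = √(9) = 3.

L[1][0] = -2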